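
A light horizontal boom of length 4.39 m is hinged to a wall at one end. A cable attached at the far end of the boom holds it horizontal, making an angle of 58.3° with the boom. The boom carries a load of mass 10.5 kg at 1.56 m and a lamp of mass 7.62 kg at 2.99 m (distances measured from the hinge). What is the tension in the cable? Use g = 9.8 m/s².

T ≈ 103 N

About the hinge:
Load: 10.5 × 9.8 = 102.9 N down at 1.56 m → arm 1.56 m, τ = 102.9 × 1.56 = 160.5 N·m clockwise.
Lamp: 7.62 × 9.8 = 74.68 N down at 2.99 m → arm 2.99 m, τ = 74.68 × 2.99 = 223.3 N·m clockwise.
Total clockwise load moment = 383.8 N·m.
The cable tension T acts at 4.39 m; only its component perpendicular to the boom, T sinθ, produces torque. sin 58.3° = 0.8508.
Στ = 0 ⇒ T × 4.39 × 0.8508 = 383.8 ⇒ T = 383.8 / 3.735 = 103 N.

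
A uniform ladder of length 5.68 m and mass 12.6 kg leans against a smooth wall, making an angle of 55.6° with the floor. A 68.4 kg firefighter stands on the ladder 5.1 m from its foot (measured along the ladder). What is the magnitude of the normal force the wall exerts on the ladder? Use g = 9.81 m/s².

N_wall ≈ 455 N

About the foot of the ladder:
Ladder weight 12.6×9.81 = 123.6 N acts at 2.84 m along the ladder; its horizontal arm is 2.84·cos55.6° = 1.605 m → τ = 198.4 N·m clockwise.
Firefighter: 68.4×9.81 = 671 N at 5.1 m → arm 2.881 m → τ = 1933 N·m clockwise.
Wall normal N acts horizontally at the top; its moment arm is the height L sinθ = 5.68·sin55.6° = 4.687 m, counterclockwise.
Setting net torque to zero: N × 4.687 = 2131 → N = 455 N.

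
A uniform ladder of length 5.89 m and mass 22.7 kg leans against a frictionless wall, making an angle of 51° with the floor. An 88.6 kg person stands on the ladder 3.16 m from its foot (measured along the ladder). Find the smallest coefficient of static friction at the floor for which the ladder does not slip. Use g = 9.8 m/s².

μ_min ≈ 0.428

Choose the foot of the ladder as the axis so the floor normal and friction both act there and drop out.
Ladder weight 22.7×9.8 = 222.5 N acts at 2.945 m along the ladder; its horizontal arm is 2.945·cos51° = 1.853 m → τ = 412.3 N·m clockwise.
Person: 88.6×9.8 = 868.3 N at 3.16 m → arm 1.989 m → τ = 1727 N·m clockwise.
Wall normal N acts horizontally at the top; its moment arm is the height L sinθ = 5.89·sin51° = 4.577 m, counterclockwise.
Setting net torque to zero: N × 4.577 = 2139 → N = 467.3 N.
ΣFx = 0 ⇒ f = N_wall = 467.3 N. ΣFy = 0 ⇒ N_floor = 1091 N.
μ_min = f / N_floor = 467.3 / 1091 = 0.428.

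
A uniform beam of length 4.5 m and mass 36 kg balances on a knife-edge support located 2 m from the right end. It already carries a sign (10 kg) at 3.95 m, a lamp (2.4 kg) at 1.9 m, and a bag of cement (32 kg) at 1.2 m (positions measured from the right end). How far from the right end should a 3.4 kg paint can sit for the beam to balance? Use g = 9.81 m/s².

Sum moments about the knife-edge support (at 2 m from the right end) (the support reaction has zero arm there).
Beam weight: 36 × 9.81 = 353.2 N down at 2.25 m → arm 0.25 m, τ = 353.2 × 0.25 = 88.3 N·m counterclockwise.
Sign: 10 × 9.81 = 98.1 N down at 3.95 m → arm 1.95 m, τ = 98.1 × 1.95 = 191.3 N·m counterclockwise.
Lamp: 2.4 × 9.81 = 23.54 N down at 1.9 m → arm 0.1 m, τ = 23.54 × 0.1 = 2.354 N·m clockwise.
Bag of cement: 32 × 9.81 = 313.9 N down at 1.2 m → arm 0.8 m, τ = 313.9 × 0.8 = 251.1 N·m clockwise.
Net moment of existing loads = 26.15 N·m counterclockwise.
The paint can weighs 3.4 × 9.81 = 33.35 N and must supply an equal clockwise moment, so its lever arm about the knife-edge support is 26.15 / 33.35 = 0.784 m.
That puts it at 2 − 0.784 = 1.22 m from the right end.

x ≈ 1.22 m from the right end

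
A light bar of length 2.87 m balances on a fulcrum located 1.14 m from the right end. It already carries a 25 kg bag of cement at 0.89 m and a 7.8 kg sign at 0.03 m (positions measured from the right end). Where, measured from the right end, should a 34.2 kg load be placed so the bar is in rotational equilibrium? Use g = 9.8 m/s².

Sum moments about the fulcrum (at 1.14 m from the right end) (the support reaction has zero arm there).
Bag of cement: 25 × 9.8 = 245 N down at 0.89 m → arm 0.25 m, τ = 245 × 0.25 = 61.25 N·m clockwise.
Sign: 7.8 × 9.8 = 76.44 N down at 0.03 m → arm 1.11 m, τ = 76.44 × 1.11 = 84.85 N·m clockwise.
Net moment of existing loads = 146.1 N·m clockwise.
The load weighs 34.2 × 9.8 = 335.2 N and must supply an equal counterclockwise moment, so its lever arm about the fulcrum is 146.1 / 335.2 = 0.436 m.
That puts it at 1.14 + 0.436 = 1.58 m from the right end.

x ≈ 1.58 m from the right end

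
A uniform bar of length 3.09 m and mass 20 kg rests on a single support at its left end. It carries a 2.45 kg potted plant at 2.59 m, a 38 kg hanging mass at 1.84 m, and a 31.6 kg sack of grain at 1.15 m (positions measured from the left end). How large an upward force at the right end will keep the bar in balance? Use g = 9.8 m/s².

Taking torques about the left end:
Beam weight: 20 × 9.8 = 196 N down at 1.545 m → arm 1.545 m, τ = 196 × 1.545 = 302.8 N·m clockwise.
Potted plant: 2.45 × 9.8 = 24.01 N down at 2.59 m → arm 2.59 m, τ = 24.01 × 2.59 = 62.19 N·m clockwise.
Hanging mass: 38 × 9.8 = 372.4 N down at 1.84 m → arm 1.84 m, τ = 372.4 × 1.84 = 685.2 N·m clockwise.
Sack of grain: 31.6 × 9.8 = 309.7 N down at 1.15 m → arm 1.15 m, τ = 309.7 × 1.15 = 356.2 N·m clockwise.
Net moment of the loads = 1406 N·m clockwise.
The upward force F acts at the right end, arm 3.09 m, giving F × 3.09 counterclockwise.
For rotational equilibrium, F × 3.09 = 1406, so F = 1406 / 3.09 = 455 N.

F ≈ 455 N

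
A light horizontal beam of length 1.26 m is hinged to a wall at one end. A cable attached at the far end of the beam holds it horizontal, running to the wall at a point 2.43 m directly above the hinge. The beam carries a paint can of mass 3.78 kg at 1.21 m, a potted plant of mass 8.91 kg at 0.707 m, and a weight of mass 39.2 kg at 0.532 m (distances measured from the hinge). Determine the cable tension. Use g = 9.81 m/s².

T ≈ 278 N

Take moments about the hinge.
Paint can: 3.78 × 9.81 = 37.08 N down at 1.21 m → arm 1.21 m, τ = 37.08 × 1.21 = 44.87 N·m clockwise.
Potted plant: 8.91 × 9.81 = 87.41 N down at 0.707 m → arm 0.707 m, τ = 87.41 × 0.707 = 61.8 N·m clockwise.
Weight: 39.2 × 9.81 = 384.6 N down at 0.532 m → arm 0.532 m, τ = 384.6 × 0.532 = 204.6 N·m clockwise.
Total clockwise load moment = 311.3 N·m.
The cable tension T acts at 1.26 m; only its component perpendicular to the beam, T sinθ, produces torque. sinθ = h/√(h²+d²) = 2.43/√(2.43²+1.26²) = 0.8878.
Balancing moments: T × 1.26 × 0.8878 = 311.3, giving T = 311.3 / 1.119 = 278 N.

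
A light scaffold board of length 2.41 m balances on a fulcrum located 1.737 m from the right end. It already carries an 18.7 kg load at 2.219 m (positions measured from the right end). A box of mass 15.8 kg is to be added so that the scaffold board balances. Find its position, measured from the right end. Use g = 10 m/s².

About the fulcrum (at 1.737 m from the right end):
Load: 18.7 × 10 = 187 N down at 2.219 m → arm 0.482 m, τ = 187 × 0.482 = 90.13 N·m counterclockwise.
Net moment of existing loads = 90.13 N·m counterclockwise.
The box weighs 15.8 × 10 = 158 N and must supply an equal clockwise moment, so its lever arm about the fulcrum is 90.13 / 158 = 0.57 m.
That puts it at 1.737 − 0.57 = 1.17 m from the right end.

x ≈ 1.17 m from the right end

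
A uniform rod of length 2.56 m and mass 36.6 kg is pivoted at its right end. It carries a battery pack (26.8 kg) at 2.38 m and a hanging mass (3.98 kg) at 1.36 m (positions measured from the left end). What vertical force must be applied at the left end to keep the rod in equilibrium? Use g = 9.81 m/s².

Take moments about the right end.
Beam weight: 36.6 × 9.81 = 359 N down at 1.28 m → arm 1.28 m, τ = 359 × 1.28 = 459.5 N·m counterclockwise.
Battery pack: 26.8 × 9.81 = 262.9 N down at 2.38 m → arm 0.18 m, τ = 262.9 × 0.18 = 47.32 N·m counterclockwise.
Hanging mass: 3.98 × 9.81 = 39.04 N down at 1.36 m → arm 1.2 m, τ = 39.04 × 1.2 = 46.85 N·m counterclockwise.
Net moment of the loads = 553.7 N·m counterclockwise.
The upward force F acts at the left end, arm 2.56 m, giving F × 2.56 clockwise.
For rotational equilibrium, F × 2.56 = 553.7, so F = 553.7 / 2.56 = 216 N.

F ≈ 216 N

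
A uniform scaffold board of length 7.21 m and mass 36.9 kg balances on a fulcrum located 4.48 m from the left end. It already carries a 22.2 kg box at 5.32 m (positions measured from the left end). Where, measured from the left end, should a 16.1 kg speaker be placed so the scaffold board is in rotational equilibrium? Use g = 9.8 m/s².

x ≈ 5.33 m from the left end

Take moments about the fulcrum (at 4.48 m from the left end).
Beam weight: 36.9 × 9.8 = 361.6 N down at 3.605 m → arm 0.875 m, τ = 361.6 × 0.875 = 316.4 N·m counterclockwise.
Box: 22.2 × 9.8 = 217.6 N down at 5.32 m → arm 0.84 m, τ = 217.6 × 0.84 = 182.8 N·m clockwise.
Net moment of existing loads = 133.6 N·m counterclockwise.
The speaker weighs 16.1 × 9.8 = 157.8 N and must supply an equal clockwise moment, so its lever arm about the fulcrum is 133.6 / 157.8 = 0.847 m.
That puts it at 4.48 + 0.847 = 5.33 m from the left end.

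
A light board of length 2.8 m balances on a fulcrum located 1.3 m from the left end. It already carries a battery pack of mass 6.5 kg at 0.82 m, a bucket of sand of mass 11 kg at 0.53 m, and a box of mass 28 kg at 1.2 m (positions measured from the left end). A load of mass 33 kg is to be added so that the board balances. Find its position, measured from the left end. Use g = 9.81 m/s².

About the fulcrum (at 1.3 m from the left end):
Battery pack: 6.5 × 9.81 = 63.77 N down at 0.82 m → arm 0.48 m, τ = 63.77 × 0.48 = 30.61 N·m counterclockwise.
Bucket of sand: 11 × 9.81 = 107.9 N down at 0.53 m → arm 0.77 m, τ = 107.9 × 0.77 = 83.08 N·m counterclockwise.
Box: 28 × 9.81 = 274.7 N down at 1.2 m → arm 0.1 m, τ = 274.7 × 0.1 = 27.47 N·m counterclockwise.
Net moment of existing loads = 141.2 N·m counterclockwise.
The load weighs 33 × 9.81 = 323.7 N and must supply an equal clockwise moment, so its lever arm about the fulcrum is 141.2 / 323.7 = 0.436 m.
That puts it at 1.3 + 0.436 = 1.74 m from the left end.

x ≈ 1.74 m from the left end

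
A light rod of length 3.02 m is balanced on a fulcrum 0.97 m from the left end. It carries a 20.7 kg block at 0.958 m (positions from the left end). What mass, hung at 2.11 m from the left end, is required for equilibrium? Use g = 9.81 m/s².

Take moments about the fulcrum (at 0.97 m from the left end).
Block: 20.7 × 9.81 = 203.1 N down at 0.958 m → arm 0.012 m, τ = 203.1 × 0.012 = 2.437 N·m counterclockwise.
Net moment of known loads = 2.437 N·m counterclockwise.
An unknown mass m at 2.11 m has arm 1.14 m; its moment is m·g·1.14 clockwise.
Balancing moments: m × 9.81 × 1.14 = 2.437, giving m = 2.437 / (9.81 × 1.14) = 0.218 kg.

m ≈ 0.218 kg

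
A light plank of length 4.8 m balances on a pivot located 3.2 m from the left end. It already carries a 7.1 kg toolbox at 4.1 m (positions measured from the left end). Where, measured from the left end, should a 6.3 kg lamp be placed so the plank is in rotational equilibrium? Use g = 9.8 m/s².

Sum moments about the pivot (at 3.2 m from the left end) (the support reaction has zero arm there).
Toolbox: 7.1 × 9.8 = 69.58 N down at 4.1 m → arm 0.9 m, τ = 69.58 × 0.9 = 62.62 N·m clockwise.
Net moment of existing loads = 62.62 N·m clockwise.
The lamp weighs 6.3 × 9.8 = 61.74 N and must supply an equal counterclockwise moment, so its lever arm about the pivot is 62.62 / 61.74 = 1.01 m.
That puts it at 3.2 − 1.01 = 2.19 m from the left end.

x ≈ 2.19 m from the left end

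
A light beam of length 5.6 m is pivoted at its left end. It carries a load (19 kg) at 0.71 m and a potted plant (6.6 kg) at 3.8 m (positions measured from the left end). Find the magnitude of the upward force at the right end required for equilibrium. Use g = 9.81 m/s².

F ≈ 67.6 N

Sum moments about the left end (the unknown pivot reaction has zero arm there).
Load: 19 × 9.81 = 186.4 N down at 0.71 m → arm 0.71 m, τ = 186.4 × 0.71 = 132.3 N·m clockwise.
Potted plant: 6.6 × 9.81 = 64.75 N down at 3.8 m → arm 3.8 m, τ = 64.75 × 3.8 = 246 N·m clockwise.
Net moment of the loads = 378.3 N·m clockwise.
The upward force F acts at the right end, arm 5.6 m, giving F × 5.6 counterclockwise.
Balancing moments: F × 5.6 = 378.3, giving F = 378.3 / 5.6 = 67.6 N.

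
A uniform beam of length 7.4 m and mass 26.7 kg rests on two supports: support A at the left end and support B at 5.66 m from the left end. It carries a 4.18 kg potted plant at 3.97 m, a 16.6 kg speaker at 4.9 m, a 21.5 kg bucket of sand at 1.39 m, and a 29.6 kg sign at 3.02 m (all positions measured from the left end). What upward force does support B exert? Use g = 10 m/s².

Choose support A as the axis so its reaction then has zero moment arm.
Beam weight: 26.7 × 10 = 267 N down at 3.7 m → arm 3.7 m, τ = 267 × 3.7 = 987.9 N·m clockwise.
Potted plant: 4.18 × 10 = 41.8 N down at 3.97 m → arm 3.97 m, τ = 41.8 × 3.97 = 165.9 N·m clockwise.
Speaker: 16.6 × 10 = 166 N down at 4.9 m → arm 4.9 m, τ = 166 × 4.9 = 813.4 N·m clockwise.
Bucket of sand: 21.5 × 10 = 215 N down at 1.39 m → arm 1.39 m, τ = 215 × 1.39 = 298.8 N·m clockwise.
Sign: 29.6 × 10 = 296 N down at 3.02 m → arm 3.02 m, τ = 296 × 3.02 = 893.9 N·m clockwise.
Net load moment about support A = 3160 N·m clockwise.
Reaction R at support B is upward at 5.66 m, arm 5.66 m → moment R × 5.66 counterclockwise.
Setting net torque to zero: R × 5.66 = 3160 → R = 558 N.

R_B ≈ 558 N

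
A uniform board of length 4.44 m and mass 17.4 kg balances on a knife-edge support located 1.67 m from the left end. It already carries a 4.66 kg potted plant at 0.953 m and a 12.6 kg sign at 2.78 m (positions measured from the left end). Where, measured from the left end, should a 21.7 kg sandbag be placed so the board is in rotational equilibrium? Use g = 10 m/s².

x ≈ 0.738 m from the left end

Taking torques about the knife-edge support (at 1.67 m from the left end):
Beam weight: 17.4 × 10 = 174 N down at 2.22 m → arm 0.55 m, τ = 174 × 0.55 = 95.7 N·m clockwise.
Potted plant: 4.66 × 10 = 46.6 N down at 0.953 m → arm 0.717 m, τ = 46.6 × 0.717 = 33.41 N·m counterclockwise.
Sign: 12.6 × 10 = 126 N down at 2.78 m → arm 1.11 m, τ = 126 × 1.11 = 139.9 N·m clockwise.
Net moment of existing loads = 202.2 N·m clockwise.
The sandbag weighs 21.7 × 10 = 217 N and must supply an equal counterclockwise moment, so its lever arm about the knife-edge support is 202.2 / 217 = 0.932 m.
That puts it at 1.67 − 0.932 = 0.738 m from the left end.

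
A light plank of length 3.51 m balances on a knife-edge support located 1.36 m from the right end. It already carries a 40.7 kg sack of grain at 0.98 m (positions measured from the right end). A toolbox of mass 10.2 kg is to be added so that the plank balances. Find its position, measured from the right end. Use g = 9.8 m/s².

Take moments about the knife-edge support (at 1.36 m from the right end).
Sack of grain: 40.7 × 9.8 = 398.9 N down at 0.98 m → arm 0.38 m, τ = 398.9 × 0.38 = 151.6 N·m clockwise.
Net moment of existing loads = 151.6 N·m clockwise.
The toolbox weighs 10.2 × 9.8 = 99.96 N and must supply an equal counterclockwise moment, so its lever arm about the knife-edge support is 151.6 / 99.96 = 1.52 m.
That puts it at 1.36 + 1.52 = 2.88 m from the right end.

x ≈ 2.88 m from the right end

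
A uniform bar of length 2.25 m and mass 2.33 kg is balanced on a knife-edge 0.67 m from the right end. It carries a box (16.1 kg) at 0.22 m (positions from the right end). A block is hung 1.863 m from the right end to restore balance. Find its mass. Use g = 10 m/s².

m ≈ 5.18 kg

Sum moments about the knife-edge (at 0.67 m from the right end) (the support reaction has zero arm there).
Beam weight: 2.33 × 10 = 23.3 N down at 1.125 m → arm 0.455 m, τ = 23.3 × 0.455 = 10.6 N·m counterclockwise.
Box: 16.1 × 10 = 161 N down at 0.22 m → arm 0.45 m, τ = 161 × 0.45 = 72.45 N·m clockwise.
Net moment of known loads = 61.85 N·m clockwise.
An unknown mass m at 1.863 m has arm 1.193 m; its moment is m·g·1.193 counterclockwise.
For rotational equilibrium, m × 10 × 1.193 = 61.85, so m = 61.85 / (10 × 1.193) = 5.18 kg.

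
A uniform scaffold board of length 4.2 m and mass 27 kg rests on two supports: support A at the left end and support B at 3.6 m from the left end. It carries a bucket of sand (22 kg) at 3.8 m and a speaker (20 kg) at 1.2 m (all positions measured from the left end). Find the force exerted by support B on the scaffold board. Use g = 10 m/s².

Choose support A as the axis so its reaction then has zero moment arm.
Beam weight: 27 × 10 = 270 N down at 2.1 m → arm 2.1 m, τ = 270 × 2.1 = 567 N·m clockwise.
Bucket of sand: 22 × 10 = 220 N down at 3.8 m → arm 3.8 m, τ = 220 × 3.8 = 836 N·m clockwise.
Speaker: 20 × 10 = 200 N down at 1.2 m → arm 1.2 m, τ = 200 × 1.2 = 240 N·m clockwise.
Net load moment about support A = 1643 N·m clockwise.
Reaction R at support B is upward at 3.6 m, arm 3.6 m → moment R × 3.6 counterclockwise.
For rotational equilibrium, R × 3.6 = 1643, so R = 456 N.

R_B ≈ 456 N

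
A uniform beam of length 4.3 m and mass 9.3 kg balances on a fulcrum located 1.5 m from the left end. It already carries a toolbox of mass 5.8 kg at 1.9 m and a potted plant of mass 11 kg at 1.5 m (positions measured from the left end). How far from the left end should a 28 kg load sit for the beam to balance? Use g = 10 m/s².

x ≈ 1.2 m from the left end

Choose the fulcrum (at 1.5 m from the left end) as the axis so the support reaction has zero arm there.
Beam weight: 9.3 × 10 = 93 N down at 2.15 m → arm 0.65 m, τ = 93 × 0.65 = 60.45 N·m clockwise.
Toolbox: 5.8 × 10 = 58 N down at 1.9 m → arm 0.4 m, τ = 58 × 0.4 = 23.2 N·m clockwise.
Potted plant: acts at the fulcrum, moment arm 0 → no torque.
Net moment of existing loads = 83.65 N·m clockwise.
The load weighs 28 × 10 = 280 N and must supply an equal counterclockwise moment, so its lever arm about the fulcrum is 83.65 / 280 = 0.299 m.
That puts it at 1.5 − 0.299 = 1.2 m from the left end.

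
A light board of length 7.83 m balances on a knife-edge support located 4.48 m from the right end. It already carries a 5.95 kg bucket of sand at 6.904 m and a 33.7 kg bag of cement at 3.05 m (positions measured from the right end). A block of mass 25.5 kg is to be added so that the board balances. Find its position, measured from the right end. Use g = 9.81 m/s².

About the knife-edge support (at 4.48 m from the right end):
Bucket of sand: 5.95 × 9.81 = 58.37 N down at 6.904 m → arm 2.424 m, τ = 58.37 × 2.424 = 141.5 N·m counterclockwise.
Bag of cement: 33.7 × 9.81 = 330.6 N down at 3.05 m → arm 1.43 m, τ = 330.6 × 1.43 = 472.8 N·m clockwise.
Net moment of existing loads = 331.3 N·m clockwise.
The block weighs 25.5 × 9.81 = 250.2 N and must supply an equal counterclockwise moment, so its lever arm about the knife-edge support is 331.3 / 250.2 = 1.32 m.
That puts it at 4.48 + 1.32 = 5.8 m from the right end.

x ≈ 5.8 m from the right end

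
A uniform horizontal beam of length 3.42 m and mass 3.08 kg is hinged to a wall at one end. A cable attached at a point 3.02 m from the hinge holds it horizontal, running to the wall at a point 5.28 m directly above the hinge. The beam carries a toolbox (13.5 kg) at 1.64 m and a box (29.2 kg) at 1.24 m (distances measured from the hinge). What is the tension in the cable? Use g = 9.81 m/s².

T ≈ 238 N

Choose the hinge as the axis so the unknown hinge reaction has zero arm there.
Beam weight: 3.08 × 9.81 = 30.21 N down at 1.71 m → arm 1.71 m, τ = 30.21 × 1.71 = 51.66 N·m clockwise.
Toolbox: 13.5 × 9.81 = 132.4 N down at 1.64 m → arm 1.64 m, τ = 132.4 × 1.64 = 217.1 N·m clockwise.
Box: 29.2 × 9.81 = 286.5 N down at 1.24 m → arm 1.24 m, τ = 286.5 × 1.24 = 355.3 N·m clockwise.
Total clockwise load moment = 624.1 N·m.
The cable tension T acts at 3.02 m; only its component perpendicular to the beam, T sinθ, produces torque. sinθ = h/√(h²+d²) = 5.28/√(5.28²+3.02²) = 0.868.
For rotational equilibrium, T × 3.02 × 0.868 = 624.1, so T = 624.1 / 2.621 = 238 N.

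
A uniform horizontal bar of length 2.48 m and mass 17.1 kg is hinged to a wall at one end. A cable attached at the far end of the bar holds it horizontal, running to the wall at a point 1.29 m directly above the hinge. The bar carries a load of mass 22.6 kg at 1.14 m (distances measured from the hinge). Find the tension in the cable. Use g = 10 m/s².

Taking torques about the hinge:
Beam weight: 17.1 × 10 = 171 N down at 1.24 m → arm 1.24 m, τ = 171 × 1.24 = 212 N·m clockwise.
Load: 22.6 × 10 = 226 N down at 1.14 m → arm 1.14 m, τ = 226 × 1.14 = 257.6 N·m clockwise.
Total clockwise load moment = 469.6 N·m.
The cable tension T acts at 2.48 m; only its component perpendicular to the bar, T sinθ, produces torque. sinθ = h/√(h²+d²) = 1.29/√(1.29²+2.48²) = 0.4615.
For rotational equilibrium, T × 2.48 × 0.4615 = 469.6, so T = 469.6 / 1.145 = 410 N.

T ≈ 410 N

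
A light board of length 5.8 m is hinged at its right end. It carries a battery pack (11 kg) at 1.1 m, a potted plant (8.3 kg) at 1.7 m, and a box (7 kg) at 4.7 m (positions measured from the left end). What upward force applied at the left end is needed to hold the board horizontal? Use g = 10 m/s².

Sum moments about the right end (the unknown pivot reaction has zero arm there).
Battery pack: 11 × 10 = 110 N down at 1.1 m → arm 4.7 m, τ = 110 × 4.7 = 517 N·m counterclockwise.
Potted plant: 8.3 × 10 = 83 N down at 1.7 m → arm 4.1 m, τ = 83 × 4.1 = 340.3 N·m counterclockwise.
Box: 7 × 10 = 70 N down at 4.7 m → arm 1.1 m, τ = 70 × 1.1 = 77 N·m counterclockwise.
Net moment of the loads = 934.3 N·m counterclockwise.
The upward force F acts at the left end, arm 5.8 m, giving F × 5.8 clockwise.
For rotational equilibrium, F × 5.8 = 934.3, so F = 934.3 / 5.8 = 161 N.

F ≈ 161 N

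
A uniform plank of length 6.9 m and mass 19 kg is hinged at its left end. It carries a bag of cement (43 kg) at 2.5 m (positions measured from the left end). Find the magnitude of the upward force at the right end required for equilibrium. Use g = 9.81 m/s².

Taking torques about the left end:
Beam weight: 19 × 9.81 = 186.4 N down at 3.45 m → arm 3.45 m, τ = 186.4 × 3.45 = 643.1 N·m clockwise.
Bag of cement: 43 × 9.81 = 421.8 N down at 2.5 m → arm 2.5 m, τ = 421.8 × 2.5 = 1054 N·m clockwise.
Net moment of the loads = 1697 N·m clockwise.
The upward force F acts at the right end, arm 6.9 m, giving F × 6.9 counterclockwise.
Balancing moments: F × 6.9 = 1697, giving F = 1697 / 6.9 = 246 N.

F ≈ 246 N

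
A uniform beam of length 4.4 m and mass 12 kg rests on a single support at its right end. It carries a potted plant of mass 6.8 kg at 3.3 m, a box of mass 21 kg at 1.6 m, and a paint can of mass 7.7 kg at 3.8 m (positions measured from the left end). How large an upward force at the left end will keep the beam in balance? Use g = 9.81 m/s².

F ≈ 217 N

Choose the right end as the axis so the unknown pivot reaction has zero arm there.
Beam weight: 12 × 9.81 = 117.7 N down at 2.2 m → arm 2.2 m, τ = 117.7 × 2.2 = 258.9 N·m counterclockwise.
Potted plant: 6.8 × 9.81 = 66.71 N down at 3.3 m → arm 1.1 m, τ = 66.71 × 1.1 = 73.38 N·m counterclockwise.
Box: 21 × 9.81 = 206 N down at 1.6 m → arm 2.8 m, τ = 206 × 2.8 = 576.8 N·m counterclockwise.
Paint can: 7.7 × 9.81 = 75.54 N down at 3.8 m → arm 0.6 m, τ = 75.54 × 0.6 = 45.32 N·m counterclockwise.
Net moment of the loads = 954.4 N·m counterclockwise.
The upward force F acts at the left end, arm 4.4 m, giving F × 4.4 clockwise.
Στ = 0 ⇒ F × 4.4 = 954.4 ⇒ F = 954.4 / 4.4 = 217 N.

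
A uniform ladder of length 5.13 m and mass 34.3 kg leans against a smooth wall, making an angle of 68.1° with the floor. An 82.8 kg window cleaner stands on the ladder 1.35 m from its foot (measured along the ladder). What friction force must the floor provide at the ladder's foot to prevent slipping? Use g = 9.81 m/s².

Taking torques about the foot of the ladder:
Ladder weight 34.3×9.81 = 336.5 N acts at 2.565 m along the ladder; its horizontal arm is 2.565·cos68.1° = 0.9567 m → τ = 321.9 N·m clockwise.
Window cleaner: 82.8×9.81 = 812.3 N at 1.35 m → arm 0.5035 m → τ = 409 N·m clockwise.
Wall normal N acts horizontally at the top; its moment arm is the height L sinθ = 5.13·sin68.1° = 4.76 m, counterclockwise.
For rotational equilibrium, N × 4.76 = 730.9, so N = 154 N.
ΣFx = 0: friction at the foot balances the wall's push, so f = N_wall = 154 N.

f ≈ 154 N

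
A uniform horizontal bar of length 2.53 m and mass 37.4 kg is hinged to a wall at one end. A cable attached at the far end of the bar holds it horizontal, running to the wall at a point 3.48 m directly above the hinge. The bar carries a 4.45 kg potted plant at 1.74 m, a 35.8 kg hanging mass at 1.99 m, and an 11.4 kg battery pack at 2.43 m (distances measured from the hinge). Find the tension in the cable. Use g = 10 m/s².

Taking torques about the hinge:
Beam weight: 37.4 × 10 = 374 N down at 1.265 m → arm 1.265 m, τ = 374 × 1.265 = 473.1 N·m clockwise.
Potted plant: 4.45 × 10 = 44.5 N down at 1.74 m → arm 1.74 m, τ = 44.5 × 1.74 = 77.43 N·m clockwise.
Hanging mass: 35.8 × 10 = 358 N down at 1.99 m → arm 1.99 m, τ = 358 × 1.99 = 712.4 N·m clockwise.
Battery pack: 11.4 × 10 = 114 N down at 2.43 m → arm 2.43 m, τ = 114 × 2.43 = 277 N·m clockwise.
Total clockwise load moment = 1540 N·m.
The cable tension T acts at 2.53 m; only its component perpendicular to the bar, T sinθ, produces torque. sinθ = h/√(h²+d²) = 3.48/√(3.48²+2.53²) = 0.8088.
Balancing moments: T × 2.53 × 0.8088 = 1540, giving T = 1540 / 2.046 = 753 N.

T ≈ 753 N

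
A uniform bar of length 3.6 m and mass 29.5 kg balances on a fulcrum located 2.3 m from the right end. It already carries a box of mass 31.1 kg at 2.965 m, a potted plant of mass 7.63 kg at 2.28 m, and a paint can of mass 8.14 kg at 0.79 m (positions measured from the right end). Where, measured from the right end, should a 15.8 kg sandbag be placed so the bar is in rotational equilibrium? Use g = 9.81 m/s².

x ≈ 2.71 m from the right end

Taking torques about the fulcrum (at 2.3 m from the right end):
Beam weight: 29.5 × 9.81 = 289.4 N down at 1.8 m → arm 0.5 m, τ = 289.4 × 0.5 = 144.7 N·m clockwise.
Box: 31.1 × 9.81 = 305.1 N down at 2.965 m → arm 0.665 m, τ = 305.1 × 0.665 = 202.9 N·m counterclockwise.
Potted plant: 7.63 × 9.81 = 74.85 N down at 2.28 m → arm 0.02 m, τ = 74.85 × 0.02 = 1.497 N·m clockwise.
Paint can: 8.14 × 9.81 = 79.85 N down at 0.79 m → arm 1.51 m, τ = 79.85 × 1.51 = 120.6 N·m clockwise.
Net moment of existing loads = 63.9 N·m clockwise.
The sandbag weighs 15.8 × 9.81 = 155 N and must supply an equal counterclockwise moment, so its lever arm about the fulcrum is 63.9 / 155 = 0.412 m.
That puts it at 2.3 + 0.412 = 2.71 m from the right end.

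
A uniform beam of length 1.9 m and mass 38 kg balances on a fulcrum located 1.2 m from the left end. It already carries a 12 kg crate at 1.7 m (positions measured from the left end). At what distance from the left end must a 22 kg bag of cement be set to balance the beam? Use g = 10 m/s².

x ≈ 1.36 m from the left end

Sum moments about the fulcrum (at 1.2 m from the left end) (the support reaction has zero arm there).
Beam weight: 38 × 10 = 380 N down at 0.95 m → arm 0.25 m, τ = 380 × 0.25 = 95 N·m counterclockwise.
Crate: 12 × 10 = 120 N down at 1.7 m → arm 0.5 m, τ = 120 × 0.5 = 60 N·m clockwise.
Net moment of existing loads = 35 N·m counterclockwise.
The bag of cement weighs 22 × 10 = 220 N and must supply an equal clockwise moment, so its lever arm about the fulcrum is 35 / 220 = 0.159 m.
That puts it at 1.2 + 0.159 = 1.36 m from the left end.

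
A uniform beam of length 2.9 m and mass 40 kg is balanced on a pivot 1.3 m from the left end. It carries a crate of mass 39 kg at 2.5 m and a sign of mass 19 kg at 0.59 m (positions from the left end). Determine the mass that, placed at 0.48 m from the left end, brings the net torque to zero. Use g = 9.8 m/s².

Sum moments about the pivot (at 1.3 m from the left end) (the support reaction has zero arm there).
Beam weight: 40 × 9.8 = 392 N down at 1.45 m → arm 0.15 m, τ = 392 × 0.15 = 58.8 N·m clockwise.
Crate: 39 × 9.8 = 382.2 N down at 2.5 m → arm 1.2 m, τ = 382.2 × 1.2 = 458.6 N·m clockwise.
Sign: 19 × 9.8 = 186.2 N down at 0.59 m → arm 0.71 m, τ = 186.2 × 0.71 = 132.2 N·m counterclockwise.
Net moment of known loads = 385.2 N·m clockwise.
An unknown mass m at 0.48 m has arm 0.82 m; its moment is m·g·0.82 counterclockwise.
Στ = 0 ⇒ m × 9.8 × 0.82 = 385.2 ⇒ m = 385.2 / (9.8 × 0.82) = 47.9 kg.

m ≈ 47.9 kg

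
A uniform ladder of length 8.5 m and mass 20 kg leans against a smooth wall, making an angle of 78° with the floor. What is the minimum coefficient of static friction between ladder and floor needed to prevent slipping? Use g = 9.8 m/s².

Take moments about the foot of the ladder.
Ladder weight 20×9.8 = 196 N acts at 4.25 m along the ladder; its horizontal arm is 4.25·cos78° = 0.8836 m → τ = 173.2 N·m clockwise.
Wall normal N acts horizontally at the top; its moment arm is the height L sinθ = 8.5·sin78° = 8.314 m, counterclockwise.
Στ = 0 ⇒ N × 8.314 = 173.2 ⇒ N = 20.83 N.
ΣFx = 0 ⇒ f = N_wall = 20.83 N. ΣFy = 0 ⇒ N_floor = 196 N.
μ_min = f / N_floor = 20.83 / 196 = 0.106.

μ_min ≈ 0.106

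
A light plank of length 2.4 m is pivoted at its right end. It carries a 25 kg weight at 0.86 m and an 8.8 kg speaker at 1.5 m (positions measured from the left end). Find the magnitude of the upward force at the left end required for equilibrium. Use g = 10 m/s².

F ≈ 193 N

Taking torques about the right end:
Weight: 25 × 10 = 250 N down at 0.86 m → arm 1.54 m, τ = 250 × 1.54 = 385 N·m counterclockwise.
Speaker: 8.8 × 10 = 88 N down at 1.5 m → arm 0.9 m, τ = 88 × 0.9 = 79.2 N·m counterclockwise.
Net moment of the loads = 464.2 N·m counterclockwise.
The upward force F acts at the left end, arm 2.4 m, giving F × 2.4 clockwise.
Setting net torque to zero: F × 2.4 = 464.2 → F = 464.2 / 2.4 = 193 N.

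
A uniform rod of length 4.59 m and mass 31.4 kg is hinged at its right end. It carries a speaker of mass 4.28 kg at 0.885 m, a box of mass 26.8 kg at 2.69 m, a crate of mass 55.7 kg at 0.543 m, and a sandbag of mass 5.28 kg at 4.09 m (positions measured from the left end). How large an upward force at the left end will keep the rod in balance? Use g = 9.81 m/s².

F ≈ 784 N

Take moments about the right end.
Beam weight: 31.4 × 9.81 = 308 N down at 2.295 m → arm 2.295 m, τ = 308 × 2.295 = 706.9 N·m counterclockwise.
Speaker: 4.28 × 9.81 = 41.99 N down at 0.885 m → arm 3.705 m, τ = 41.99 × 3.705 = 155.6 N·m counterclockwise.
Box: 26.8 × 9.81 = 262.9 N down at 2.69 m → arm 1.9 m, τ = 262.9 × 1.9 = 499.5 N·m counterclockwise.
Crate: 55.7 × 9.81 = 546.4 N down at 0.543 m → arm 4.047 m, τ = 546.4 × 4.047 = 2211 N·m counterclockwise.
Sandbag: 5.28 × 9.81 = 51.8 N down at 4.09 m → arm 0.5 m, τ = 51.8 × 0.5 = 25.9 N·m counterclockwise.
Net moment of the loads = 3599 N·m counterclockwise.
The upward force F acts at the left end, arm 4.59 m, giving F × 4.59 clockwise.
Balancing moments: F × 4.59 = 3599, giving F = 3599 / 4.59 = 784 N.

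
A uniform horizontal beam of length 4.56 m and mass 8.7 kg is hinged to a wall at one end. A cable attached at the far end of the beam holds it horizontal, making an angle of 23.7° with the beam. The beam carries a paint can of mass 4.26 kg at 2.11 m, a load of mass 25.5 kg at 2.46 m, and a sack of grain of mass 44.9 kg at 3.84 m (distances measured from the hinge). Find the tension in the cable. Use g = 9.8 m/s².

T ≈ 1410 N

Sum moments about the hinge (the unknown hinge reaction has zero arm there).
Beam weight: 8.7 × 9.8 = 85.26 N down at 2.28 m → arm 2.28 m, τ = 85.26 × 2.28 = 194.4 N·m clockwise.
Paint can: 4.26 × 9.8 = 41.75 N down at 2.11 m → arm 2.11 m, τ = 41.75 × 2.11 = 88.09 N·m clockwise.
Load: 25.5 × 9.8 = 249.9 N down at 2.46 m → arm 2.46 m, τ = 249.9 × 2.46 = 614.8 N·m clockwise.
Sack of grain: 44.9 × 9.8 = 440 N down at 3.84 m → arm 3.84 m, τ = 440 × 3.84 = 1690 N·m clockwise.
Total clockwise load moment = 2587 N·m.
The cable tension T acts at 4.56 m; only its component perpendicular to the beam, T sinθ, produces torque. sin 23.7° = 0.4019.
Στ = 0 ⇒ T × 4.56 × 0.4019 = 2587 ⇒ T = 2587 / 1.833 = 1410 N.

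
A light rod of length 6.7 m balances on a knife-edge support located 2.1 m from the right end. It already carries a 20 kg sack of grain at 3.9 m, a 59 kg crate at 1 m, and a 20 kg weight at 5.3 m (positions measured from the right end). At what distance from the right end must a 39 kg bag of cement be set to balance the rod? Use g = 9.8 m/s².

Taking torques about the knife-edge support (at 2.1 m from the right end):
Sack of grain: 20 × 9.8 = 196 N down at 3.9 m → arm 1.8 m, τ = 196 × 1.8 = 352.8 N·m counterclockwise.
Crate: 59 × 9.8 = 578.2 N down at 1 m → arm 1.1 m, τ = 578.2 × 1.1 = 636 N·m clockwise.
Weight: 20 × 9.8 = 196 N down at 5.3 m → arm 3.2 m, τ = 196 × 3.2 = 627.2 N·m counterclockwise.
Net moment of existing loads = 344 N·m counterclockwise.
The bag of cement weighs 39 × 9.8 = 382.2 N and must supply an equal clockwise moment, so its lever arm about the knife-edge support is 344 / 382.2 = 0.9 m.
That puts it at 2.1 − 0.9 = 1.2 m from the right end.

x ≈ 1.2 m from the right end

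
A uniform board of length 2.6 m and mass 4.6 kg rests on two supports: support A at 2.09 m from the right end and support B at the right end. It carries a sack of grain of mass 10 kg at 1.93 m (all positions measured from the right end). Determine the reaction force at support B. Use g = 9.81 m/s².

Sum moments about support A (its reaction then has zero moment arm).
Beam weight: 4.6 × 9.81 = 45.13 N down at 1.3 m → arm 0.79 m, τ = 45.13 × 0.79 = 35.65 N·m clockwise.
Sack of grain: 10 × 9.81 = 98.1 N down at 1.93 m → arm 0.16 m, τ = 98.1 × 0.16 = 15.7 N·m clockwise.
Net load moment about support A = 51.35 N·m clockwise.
Reaction R at support B is upward at 0 m, arm 2.09 m → moment R × 2.09 counterclockwise.
Setting net torque to zero: R × 2.09 = 51.35 → R = 24.6 N.

R_B ≈ 24.6 N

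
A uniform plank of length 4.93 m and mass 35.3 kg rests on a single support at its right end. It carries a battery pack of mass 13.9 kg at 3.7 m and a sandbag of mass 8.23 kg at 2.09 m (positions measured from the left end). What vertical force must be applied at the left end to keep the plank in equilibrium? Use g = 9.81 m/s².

Taking torques about the right end:
Beam weight: 35.3 × 9.81 = 346.3 N down at 2.465 m → arm 2.465 m, τ = 346.3 × 2.465 = 853.6 N·m counterclockwise.
Battery pack: 13.9 × 9.81 = 136.4 N down at 3.7 m → arm 1.23 m, τ = 136.4 × 1.23 = 167.8 N·m counterclockwise.
Sandbag: 8.23 × 9.81 = 80.74 N down at 2.09 m → arm 2.84 m, τ = 80.74 × 2.84 = 229.3 N·m counterclockwise.
Net moment of the loads = 1251 N·m counterclockwise.
The upward force F acts at the left end, arm 4.93 m, giving F × 4.93 clockwise.
Setting net torque to zero: F × 4.93 = 1251 → F = 1251 / 4.93 = 254 N.

F ≈ 254 N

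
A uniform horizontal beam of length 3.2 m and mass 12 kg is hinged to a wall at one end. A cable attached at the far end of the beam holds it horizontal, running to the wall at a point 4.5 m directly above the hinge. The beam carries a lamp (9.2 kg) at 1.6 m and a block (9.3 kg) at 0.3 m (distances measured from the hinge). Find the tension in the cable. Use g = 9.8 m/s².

T ≈ 138 N

Choose the hinge as the axis so the unknown hinge reaction has zero arm there.
Beam weight: 12 × 9.8 = 117.6 N down at 1.6 m → arm 1.6 m, τ = 117.6 × 1.6 = 188.2 N·m clockwise.
Lamp: 9.2 × 9.8 = 90.16 N down at 1.6 m → arm 1.6 m, τ = 90.16 × 1.6 = 144.3 N·m clockwise.
Block: 9.3 × 9.8 = 91.14 N down at 0.3 m → arm 0.3 m, τ = 91.14 × 0.3 = 27.34 N·m clockwise.
Total clockwise load moment = 359.8 N·m.
The cable tension T acts at 3.2 m; only its component perpendicular to the beam, T sinθ, produces torque. sinθ = h/√(h²+d²) = 4.5/√(4.5²+3.2²) = 0.815.
For rotational equilibrium, T × 3.2 × 0.815 = 359.8, so T = 359.8 / 2.608 = 138 N.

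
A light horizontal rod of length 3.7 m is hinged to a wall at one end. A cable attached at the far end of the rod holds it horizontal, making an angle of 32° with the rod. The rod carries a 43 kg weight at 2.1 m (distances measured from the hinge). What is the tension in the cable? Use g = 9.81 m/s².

T ≈ 452 N

Choose the hinge as the axis so the unknown hinge reaction has zero arm there.
Weight: 43 × 9.81 = 421.8 N down at 2.1 m → arm 2.1 m, τ = 421.8 × 2.1 = 885.8 N·m clockwise.
Total clockwise load moment = 885.8 N·m.
The cable tension T acts at 3.7 m; only its component perpendicular to the rod, T sinθ, produces torque. sin 32° = 0.5299.
For rotational equilibrium, T × 3.7 × 0.5299 = 885.8, so T = 885.8 / 1.961 = 452 N.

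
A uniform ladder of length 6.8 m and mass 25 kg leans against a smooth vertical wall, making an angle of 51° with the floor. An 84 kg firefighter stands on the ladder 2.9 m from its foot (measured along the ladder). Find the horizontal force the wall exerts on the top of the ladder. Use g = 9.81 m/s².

About the foot of the ladder:
Ladder weight 25×9.81 = 245.2 N acts at 3.4 m along the ladder; its horizontal arm is 3.4·cos51° = 2.14 m → τ = 524.7 N·m clockwise.
Firefighter: 84×9.81 = 824 N at 2.9 m → arm 1.825 m → τ = 1504 N·m clockwise.
Wall normal N acts horizontally at the top; its moment arm is the height L sinθ = 6.8·sin51° = 5.285 m, counterclockwise.
For rotational equilibrium, N × 5.285 = 2029, so N = 384 N.

N_wall ≈ 384 N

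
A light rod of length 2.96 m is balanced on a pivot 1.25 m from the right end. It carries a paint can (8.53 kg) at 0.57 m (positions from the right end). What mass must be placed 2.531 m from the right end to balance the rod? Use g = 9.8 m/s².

m ≈ 4.53 kg

Taking torques about the pivot (at 1.25 m from the right end):
Paint can: 8.53 × 9.8 = 83.59 N down at 0.57 m → arm 0.68 m, τ = 83.59 × 0.68 = 56.84 N·m clockwise.
Net moment of known loads = 56.84 N·m clockwise.
An unknown mass m at 2.531 m has arm 1.281 m; its moment is m·g·1.281 counterclockwise.
Setting net torque to zero: m × 9.8 × 1.281 = 56.84 → m = 56.84 / (9.8 × 1.281) = 4.53 kg.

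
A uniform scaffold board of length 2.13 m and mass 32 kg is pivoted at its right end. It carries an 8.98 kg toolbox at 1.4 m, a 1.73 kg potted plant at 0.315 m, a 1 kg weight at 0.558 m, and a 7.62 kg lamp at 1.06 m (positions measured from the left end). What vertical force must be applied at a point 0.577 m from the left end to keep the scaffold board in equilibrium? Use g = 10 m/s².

F ≈ 344 N

Take moments about the right end.
Beam weight: 32 × 10 = 320 N down at 1.065 m → arm 1.065 m, τ = 320 × 1.065 = 340.8 N·m counterclockwise.
Toolbox: 8.98 × 10 = 89.8 N down at 1.4 m → arm 0.73 m, τ = 89.8 × 0.73 = 65.55 N·m counterclockwise.
Potted plant: 1.73 × 10 = 17.3 N down at 0.315 m → arm 1.815 m, τ = 17.3 × 1.815 = 31.4 N·m counterclockwise.
Weight: 1 × 10 = 10 N down at 0.558 m → arm 1.572 m, τ = 10 × 1.572 = 15.72 N·m counterclockwise.
Lamp: 7.62 × 10 = 76.2 N down at 1.06 m → arm 1.07 m, τ = 76.2 × 1.07 = 81.53 N·m counterclockwise.
Net moment of the loads = 535 N·m counterclockwise.
The upward force F acts at a point 0.577 m from the left end, arm 1.553 m, giving F × 1.553 clockwise.
Setting net torque to zero: F × 1.553 = 535 → F = 535 / 1.553 = 344 N.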